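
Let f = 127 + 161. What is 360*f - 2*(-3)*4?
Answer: 103704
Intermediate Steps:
f = 288
360*f - 2*(-3)*4 = 360*288 - 2*(-3)*4 = 103680 + 6*4 = 103680 + 24 = 103704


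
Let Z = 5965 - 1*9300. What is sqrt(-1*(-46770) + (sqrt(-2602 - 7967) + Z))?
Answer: sqrt(43435 + I*sqrt(10569)) ≈ 208.41 + 0.247*I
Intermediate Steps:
Z = -3335 (Z = 5965 - 9300 = -3335)
sqrt(-1*(-46770) + (sqrt(-2602 - 7967) + Z)) = sqrt(-1*(-46770) + (sqrt(-2602 - 7967) - 3335)) = sqrt(46770 + (sqrt(-10569) - 3335)) = sqrt(46770 + (I*sqrt(10569) - 3335)) = sqrt(46770 + (-3335 + I*sqrt(10569))) = sqrt(43435 + I*sqrt(10569))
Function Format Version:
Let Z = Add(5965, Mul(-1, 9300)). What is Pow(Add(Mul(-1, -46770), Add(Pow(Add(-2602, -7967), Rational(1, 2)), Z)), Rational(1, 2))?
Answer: Pow(Add(43435, Mul(I, Pow(10569, Rational(1, 2)))), Rational(1, 2)) ≈ Add(208.41, Mul(0.247, I))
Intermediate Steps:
Z = -3335 (Z = Add(5965, -9300) = -3335)
Pow(Add(Mul(-1, -46770), Add(Pow(Add(-2602, -7967), Rational(1, 2)), Z)), Rational(1, 2)) = Pow(Add(Mul(-1, -46770), Add(Pow(Add(-2602, -7967), Rational(1, 2)), -3335)), Rational(1, 2)) = Pow(Add(46770, Add(Pow(-10569, Rational(1, 2)), -3335)), Rational(1, 2)) = Pow(Add(46770, Add(Mul(I, Pow(10569, Rational(1, 2))), -3335)), Rational(1, 2)) = Pow(Add(46770, Add(-3335, Mul(I, Pow(10569, Rational(1, 2))))), Rational(1, 2)) = Pow(Add(43435, Mul(I, Pow(10569, Rational(1, 2)))), Rational(1, 2))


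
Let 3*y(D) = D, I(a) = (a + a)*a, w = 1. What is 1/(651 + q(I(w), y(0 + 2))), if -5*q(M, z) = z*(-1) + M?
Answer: 15/9761 ≈ 0.0015367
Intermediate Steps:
I(a) = 2*a² (I(a) = (2*a)*a = 2*a²)
y(D) = D/3
q(M, z) = -M/5 + z/5 (q(M, z) = -(z*(-1) + M)/5 = -(-z + M)/5 = -(M - z)/5 = -M/5 + z/5)
1/(651 + q(I(w), y(0 + 2))) = 1/(651 + (-2*1²/5 + ((0 + 2)/3)/5)) = 1/(651 + (-2/5 + ((⅓)*2)/5)) = 1/(651 + (-⅕*2 + (⅕)*(⅔))) = 1/(651 + (-⅖ + 2/15)) = 1/(651 - 4/15) = 1/(9761/15) = 15/9761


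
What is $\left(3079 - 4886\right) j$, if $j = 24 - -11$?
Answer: $-63245$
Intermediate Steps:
$j = 35$ ($j = 24 + 11 = 35$)
$\left(3079 - 4886\right) j = \left(3079 - 4886\right) 35 = \left(-1807\right) 35 = -63245$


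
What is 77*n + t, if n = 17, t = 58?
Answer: 1367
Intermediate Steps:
77*n + t = 77*17 + 58 = 1309 + 58 = 1367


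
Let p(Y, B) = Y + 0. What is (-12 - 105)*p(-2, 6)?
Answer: 234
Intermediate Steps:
p(Y, B) = Y
(-12 - 105)*p(-2, 6) = (-12 - 105)*(-2) = -117*(-2) = 234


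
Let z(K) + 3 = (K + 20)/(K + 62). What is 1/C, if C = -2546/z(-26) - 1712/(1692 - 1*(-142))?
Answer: 917/736412 ≈ 0.0012452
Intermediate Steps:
z(K) = -3 + (20 + K)/(62 + K) (z(K) = -3 + (K + 20)/(K + 62) = -3 + (20 + K)/(62 + K))
C = 736412/917 (C = -2546*(62 - 26)/(2*(-83 - 1*(-26))) - 1712/(1692 - 1*(-142)) = -2546*18/(-83 + 26) - 1712/(1692 + 142) = -2546/(2*(1/36)*(-57)) - 1712/1834 = -2546/(-19/6) - 1712*1/1834 = -2546*(-6/19) - 856/917 = 804 - 856/917 = 736412/917 ≈ 803.07)
1/C = 1/(736412/917) = 917/736412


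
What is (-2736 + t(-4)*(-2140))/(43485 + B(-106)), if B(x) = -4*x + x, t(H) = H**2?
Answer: -36976/43803 ≈ -0.84414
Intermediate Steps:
B(x) = -3*x
(-2736 + t(-4)*(-2140))/(43485 + B(-106)) = (-2736 + (-4)**2*(-2140))/(43485 - 3*(-106)) = (-2736 + 16*(-2140))/(43485 + 318) = (-2736 - 34240)/43803 = -36976*1/43803 = -36976/43803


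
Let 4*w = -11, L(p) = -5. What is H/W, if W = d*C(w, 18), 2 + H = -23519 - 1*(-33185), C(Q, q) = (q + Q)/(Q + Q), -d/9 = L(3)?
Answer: -212608/2745 ≈ -77.453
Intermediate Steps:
w = -11/4 (w = (1/4)*(-11) = -11/4 ≈ -2.7500)
d = 45 (d = -9*(-5) = 45)
C(Q, q) = (Q + q)/(2*Q) (C(Q, q) = (Q + q)/((2*Q)) = (Q + q)*(1/(2*Q)) = (Q + q)/(2*Q))
H = 9664 (H = -2 + (-23519 - 1*(-33185)) = -2 + (-23519 + 33185) = -2 + 9666 = 9664)
W = -2745/22 (W = 45*((-11/4 + 18)/(2*(-11/4))) = 45*((1/2)*(-4/11)*(61/4)) = 45*(-61/22) = -2745/22 ≈ -124.77)
H/W = 9664/(-2745/22) = 9664*(-22/2745) = -212608/2745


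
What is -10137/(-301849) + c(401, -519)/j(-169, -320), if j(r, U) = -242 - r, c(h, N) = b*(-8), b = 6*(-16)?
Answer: -231080031/22034977 ≈ -10.487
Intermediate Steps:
b = -96
c(h, N) = 768 (c(h, N) = -96*(-8) = 768)
-10137/(-301849) + c(401, -519)/j(-169, -320) = -10137/(-301849) + 768/(-242 - 1*(-169)) = -10137*(-1/301849) + 768/(-242 + 169) = 10137/301849 + 768/(-73) = 10137/301849 + 768*(-1/73) = 10137/301849 - 768/73 = -231080031/22034977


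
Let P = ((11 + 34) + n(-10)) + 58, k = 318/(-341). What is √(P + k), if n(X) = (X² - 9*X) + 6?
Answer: √34659581/341 ≈ 17.265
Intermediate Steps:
n(X) = 6 + X² - 9*X
k = -318/341 (k = 318*(-1/341) = -318/341 ≈ -0.93255)
P = 299 (P = ((11 + 34) + (6 + (-10)² - 9*(-10))) + 58 = (45 + (6 + 100 + 90)) + 58 = (45 + 196) + 58 = 241 + 58 = 299)
√(P + k) = √(299 - 318/341) = √(101641/341) = √34659581/341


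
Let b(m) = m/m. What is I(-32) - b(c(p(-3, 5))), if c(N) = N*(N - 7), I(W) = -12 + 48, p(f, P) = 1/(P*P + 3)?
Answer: 35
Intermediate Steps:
p(f, P) = 1/(3 + P**2) (p(f, P) = 1/(P**2 + 3) = 1/(3 + P**2))
I(W) = 36
c(N) = N*(-7 + N)
b(m) = 1
I(-32) - b(c(p(-3, 5))) = 36 - 1*1 = 36 - 1 = 35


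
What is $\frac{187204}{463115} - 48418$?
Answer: $- \frac{22422914866}{463115} \approx -48418.0$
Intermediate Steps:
$\frac{187204}{463115} - 48418 = - \frac{22422914866}{463115}$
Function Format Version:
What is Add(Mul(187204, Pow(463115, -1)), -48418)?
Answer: Rational(-22422914866, 463115) ≈ -48418.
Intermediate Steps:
Add(Mul(187204, Pow(463115, -1)), -48418) = Add(Mul(187204, Rational(1, 463115)), -48418) = Add(Rational(187204, 463115), -48418) = Rational(-22422914866, 463115)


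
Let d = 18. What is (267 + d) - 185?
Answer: 100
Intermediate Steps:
(267 + d) - 185 = (267 + 18) - 185 = 285 - 185 = 100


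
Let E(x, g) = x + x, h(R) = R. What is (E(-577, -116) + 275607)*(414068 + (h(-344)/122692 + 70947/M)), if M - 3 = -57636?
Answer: 66964492763787769293/589259003 ≈ 1.1364e+11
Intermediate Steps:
M = -57633 (M = 3 - 57636 = -57633)
E(x, g) = 2*x
(E(-577, -116) + 275607)*(414068 + (h(-344)/122692 + 70947/M)) = (2*(-577) + 275607)*(414068 + (-344/122692 + 70947/(-57633))) = (-1154 + 275607)*(414068 + (-344*1/122692 + 70947*(-1/57633))) = 274453*(414068 + (-86/30673 - 23649/19211)) = 274453*(414068 - 727037923/589259003) = 274453*(243992569816281/589259003) = 66964492763787769293/589259003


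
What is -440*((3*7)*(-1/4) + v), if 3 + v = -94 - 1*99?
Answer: 88550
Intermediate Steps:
v = -196 (v = -3 + (-94 - 1*99) = -3 + (-94 - 99) = -3 - 193 = -196)
-440*((3*7)*(-1/4) + v) = -440*((3*7)*(-1/4) - 196) = -440*(21*(-1*¼) - 196) = -440*(21*(-¼) - 196) = -440*(-21/4 - 196) = -440*(-805/4) = 88550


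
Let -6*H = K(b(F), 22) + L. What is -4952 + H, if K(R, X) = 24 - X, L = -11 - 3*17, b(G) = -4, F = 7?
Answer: -4942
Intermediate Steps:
L = -62 (L = -11 - 51 = -62)
H = 10 (H = -((24 - 1*22) - 62)/6 = -((24 - 22) - 62)/6 = -(2 - 62)/6 = -⅙*(-60) = 10)
-4952 + H = -4952 + 10 = -4942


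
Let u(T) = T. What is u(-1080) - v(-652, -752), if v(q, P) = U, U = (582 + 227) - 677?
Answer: -1212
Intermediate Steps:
U = 132 (U = 809 - 677 = 132)
v(q, P) = 132
u(-1080) - v(-652, -752) = -1080 - 1*132 = -1080 - 132 = -1212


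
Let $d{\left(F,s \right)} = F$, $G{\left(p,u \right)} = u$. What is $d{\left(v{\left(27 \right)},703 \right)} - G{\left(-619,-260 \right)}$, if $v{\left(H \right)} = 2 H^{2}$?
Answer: $1718$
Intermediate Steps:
$d{\left(v{\left(27 \right)},703 \right)} - G{\left(-619,-260 \right)} = 2 \cdot 27^{2} - -260 = 2 \cdot 729 + 260 = 1458 + 260 = 1718$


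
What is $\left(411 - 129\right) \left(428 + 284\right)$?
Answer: $200784$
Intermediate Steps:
$\left(411 - 129\right) \left(428 + 284\right) = 282 \cdot 712 = 200784$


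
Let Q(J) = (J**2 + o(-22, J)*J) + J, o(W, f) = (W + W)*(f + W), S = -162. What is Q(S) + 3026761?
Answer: 1741291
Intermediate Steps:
o(W, f) = 2*W*(W + f) (o(W, f) = (2*W)*(W + f) = 2*W*(W + f))
Q(J) = J + J**2 + J*(968 - 44*J) (Q(J) = (J**2 + (2*(-22)*(-22 + J))*J) + J = (J**2 + (968 - 44*J)*J) + J = (J**2 + J*(968 - 44*J)) + J = J + J**2 + J*(968 - 44*J))
Q(S) + 3026761 = -162*(969 - 43*(-162)) + 3026761 = -162*(969 + 6966) + 3026761 = -162*7935 + 3026761 = -1285470 + 3026761 = 1741291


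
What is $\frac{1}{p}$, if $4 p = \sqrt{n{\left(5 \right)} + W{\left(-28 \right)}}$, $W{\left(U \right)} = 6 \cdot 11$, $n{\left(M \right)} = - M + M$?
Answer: $\frac{2 \sqrt{66}}{33} \approx 0.49237$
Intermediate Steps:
$n{\left(M \right)} = 0$
$W{\left(U \right)} = 66$
$p = \frac{\sqrt{66}}{4}$ ($p = \frac{\sqrt{0 + 66}}{4} = \frac{\sqrt{66}}{4} \approx 2.031$)
$\frac{1}{p} = \frac{1}{\frac{1}{4} \sqrt{66}} = \frac{2 \sqrt{66}}{33}$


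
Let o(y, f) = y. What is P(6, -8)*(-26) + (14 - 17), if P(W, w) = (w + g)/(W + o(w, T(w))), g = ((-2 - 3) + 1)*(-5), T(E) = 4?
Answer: 153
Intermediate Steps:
g = 20 (g = (-5 + 1)*(-5) = -4*(-5) = 20)
P(W, w) = (20 + w)/(W + w) (P(W, w) = (w + 20)/(W + w) = (20 + w)/(W + w))
P(6, -8)*(-26) + (14 - 17) = ((20 - 8)/(6 - 8))*(-26) + (14 - 17) = (12/(-2))*(-26) - 3 = -½*12*(-26) - 3 = -6*(-26) - 3 = 156 - 3 = 153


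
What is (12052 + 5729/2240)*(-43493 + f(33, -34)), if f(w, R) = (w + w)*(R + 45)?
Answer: -1154803472303/2240 ≈ -5.1554e+8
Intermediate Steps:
f(w, R) = 2*w*(45 + R) (f(w, R) = (2*w)*(45 + R) = 2*w*(45 + R))
(12052 + 5729/2240)*(-43493 + f(33, -34)) = (12052 + 5729/2240)*(-43493 + 2*33*(45 - 34)) = (12052 + 5729*(1/2240))*(-43493 + 2*33*11) = (12052 + 5729/2240)*(-43493 + 726) = (27002209/2240)*(-42767) = -1154803472303/2240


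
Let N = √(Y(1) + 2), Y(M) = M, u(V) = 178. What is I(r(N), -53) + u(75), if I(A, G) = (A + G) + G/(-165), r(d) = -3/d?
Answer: 20678/165 - √3 ≈ 123.59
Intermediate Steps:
N = √3 (N = √(1 + 2) = √3 ≈ 1.7320)
I(A, G) = A + 164*G/165 (I(A, G) = (A + G) + G*(-1/165) = (A + G) - G/165 = A + 164*G/165)
I(r(N), -53) + u(75) = (-3*√3/3 + (164/165)*(-53)) + 178 = (-√3 - 8692/165) + 178 = (-8692/165 - √3) + 178 = 20678/165 - √3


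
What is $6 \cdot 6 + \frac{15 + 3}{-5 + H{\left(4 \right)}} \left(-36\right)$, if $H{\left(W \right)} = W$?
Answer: $684$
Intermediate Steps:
$6 \cdot 6 + \frac{15 + 3}{-5 + H{\left(4 \right)}} \left(-36\right) = 6 \cdot 6 + \frac{15 + 3}{-5 + 4} \left(-36\right) = 36 + \frac{18}{-1} \left(-36\right) = 36 + 18 \left(-1\right) \left(-36\right) = 36 - -648 = 36 + 648 = 684$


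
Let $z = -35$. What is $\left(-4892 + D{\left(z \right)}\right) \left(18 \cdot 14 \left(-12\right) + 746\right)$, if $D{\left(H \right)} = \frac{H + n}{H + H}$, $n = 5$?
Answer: $\frac{78000998}{7} \approx 1.1143 \cdot 10^{7}$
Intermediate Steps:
$D{\left(H \right)} = \frac{5 + H}{2 H}$ ($D{\left(H \right)} = \frac{H + 5}{H + H} = \frac{5 + H}{2 H}$)
$\left(-4892 + D{\left(z \right)}\right) \left(18 \cdot 14 \left(-12\right) + 746\right) = \left(-4892 + \frac{5 - 35}{2 \left(-35\right)}\right) \left(18 \cdot 14 \left(-12\right) + 746\right) = \left(-4892 + \frac{1}{2} \left(- \frac{1}{35}\right) \left(-30\right)\right) \left(252 \left(-12\right) + 746\right) = \left(-4892 + \frac{3}{7}\right) \left(-3024 + 746\right) = \left(- \frac{34241}{7}\right) \left(-2278\right) = \frac{78000998}{7}$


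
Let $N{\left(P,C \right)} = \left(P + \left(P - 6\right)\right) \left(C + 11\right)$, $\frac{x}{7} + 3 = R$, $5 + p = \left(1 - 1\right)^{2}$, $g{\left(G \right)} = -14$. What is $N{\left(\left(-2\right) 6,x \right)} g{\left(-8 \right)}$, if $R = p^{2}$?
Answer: $69300$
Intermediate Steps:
$p = -5$ ($p = -5 + \left(1 - 1\right)^{2} = -5 + 0^{2} = -5 + 0 = -5$)
$R = 25$ ($R = \left(-5\right)^{2} = 25$)
$x = 154$ ($x = -21 + 7 \cdot 25 = -21 + 175 = 154$)
$N{\left(P,C \right)} = \left(-6 + 2 P\right) \left(11 + C\right)$ ($N{\left(P,C \right)} = \left(P + \left(P - 6\right)\right) \left(11 + C\right) = \left(P + \left(-6 + P\right)\right) \left(11 + C\right) = \left(-6 + 2 P\right) \left(11 + C\right)$)
$N{\left(\left(-2\right) 6,x \right)} g{\left(-8 \right)} = \left(-66 - 924 + 22 \left(\left(-2\right) 6\right) + 2 \cdot 154 \left(\left(-2\right) 6\right)\right) \left(-14\right) = \left(-66 - 924 + 22 \left(-12\right) + 2 \cdot 154 \left(-12\right)\right) \left(-14\right) = \left(-66 - 924 - 264 - 3696\right) \left(-14\right) = \left(-4950\right) \left(-14\right) = 69300$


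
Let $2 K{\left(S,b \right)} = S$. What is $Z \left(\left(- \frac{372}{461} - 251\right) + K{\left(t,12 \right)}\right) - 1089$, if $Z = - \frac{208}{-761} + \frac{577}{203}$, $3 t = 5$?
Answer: $- \frac{799459344995}{427299978} \approx -1871.0$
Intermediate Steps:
$t = \frac{5}{3}$ ($t = \frac{1}{3} \cdot 5 = \frac{5}{3} \approx 1.6667$)
$K{\left(S,b \right)} = \frac{S}{2}$
$Z = \frac{481321}{154483}$ ($Z = \left(-208\right) \left(- \frac{1}{761}\right) + 577 \cdot \frac{1}{203} = \frac{208}{761} + \frac{577}{203} = \frac{481321}{154483} \approx 3.1157$)
$Z \left(\left(- \frac{372}{461} - 251\right) + K{\left(t,12 \right)}\right) - 1089 = \frac{481321 \left(\left(- \frac{372}{461} - 251\right) + \frac{1}{2} \cdot \frac{5}{3}\right)}{154483} - 1089 = \frac{481321 \left(\left(\left(-372\right) \frac{1}{461} - 251\right) + \frac{5}{6}\right)}{154483} - 1089 = \frac{481321 \left(\left(- \frac{372}{461} - 251\right) + \frac{5}{6}\right)}{154483} - 1089 = \frac{481321 \left(- \frac{116083}{461} + \frac{5}{6}\right)}{154483} - 1089 = \frac{481321}{154483} \left(- \frac{694193}{2766}\right) - 1089 = - \frac{334129668953}{427299978} - 1089 = - \frac{799459344995}{427299978}$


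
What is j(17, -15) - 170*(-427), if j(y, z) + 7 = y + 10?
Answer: 72610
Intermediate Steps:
j(y, z) = 3 + y (j(y, z) = -7 + (y + 10) = -7 + (10 + y) = 3 + y)
j(17, -15) - 170*(-427) = (3 + 17) - 170*(-427) = 20 + 72590 = 72610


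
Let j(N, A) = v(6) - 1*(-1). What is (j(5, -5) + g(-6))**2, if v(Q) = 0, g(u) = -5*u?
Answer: 961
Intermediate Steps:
j(N, A) = 1 (j(N, A) = 0 - 1*(-1) = 0 + 1 = 1)
(j(5, -5) + g(-6))**2 = (1 - 5*(-6))**2 = (1 + 30)**2 = 31**2 = 961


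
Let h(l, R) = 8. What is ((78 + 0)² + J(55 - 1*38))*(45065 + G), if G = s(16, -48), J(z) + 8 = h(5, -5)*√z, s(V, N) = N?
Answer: 273523292 + 360136*√17 ≈ 2.7501e+8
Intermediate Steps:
J(z) = -8 + 8*√z
G = -48
((78 + 0)² + J(55 - 1*38))*(45065 + G) = ((78 + 0)² + (-8 + 8*√(55 - 1*38)))*(45065 - 48) = (78² + (-8 + 8*√(55 - 38)))*45017 = (6084 + (-8 + 8*√17))*45017 = (6076 + 8*√17)*45017 = 273523292 + 360136*√17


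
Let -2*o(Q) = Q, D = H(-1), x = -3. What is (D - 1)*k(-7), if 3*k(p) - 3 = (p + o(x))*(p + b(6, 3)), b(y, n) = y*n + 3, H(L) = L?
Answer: 148/3 ≈ 49.333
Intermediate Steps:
b(y, n) = 3 + n*y (b(y, n) = n*y + 3 = 3 + n*y)
D = -1
o(Q) = -Q/2
k(p) = 1 + (21 + p)*(3/2 + p)/3 (k(p) = 1 + ((p - ½*(-3))*(p + (3 + 3*6)))/3 = 1 + ((p + 3/2)*(p + (3 + 18)))/3 = 1 + ((3/2 + p)*(p + 21))/3 = 1 + ((3/2 + p)*(21 + p))/3 = 1 + ((21 + p)*(3/2 + p))/3 = 1 + (21 + p)*(3/2 + p)/3)
(D - 1)*k(-7) = (-1 - 1)*(23/2 + (⅓)*(-7)² + (15/2)*(-7)) = -2*(23/2 + (⅓)*49 - 105/2) = -2*(23/2 + 49/3 - 105/2) = -2*(-74/3) = 148/3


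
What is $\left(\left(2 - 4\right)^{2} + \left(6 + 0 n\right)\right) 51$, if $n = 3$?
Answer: $510$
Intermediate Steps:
$\left(\left(2 - 4\right)^{2} + \left(6 + 0 n\right)\right) 51 = \left(\left(2 - 4\right)^{2} + \left(6 + 0 \cdot 3\right)\right) 51 = \left(\left(-2\right)^{2} + \left(6 + 0\right)\right) 51 = \left(4 + 6\right) 51 = 10 \cdot 51 = 510$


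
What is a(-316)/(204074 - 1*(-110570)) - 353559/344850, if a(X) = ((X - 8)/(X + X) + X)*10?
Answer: -134459407749/129877177100 ≈ -1.0353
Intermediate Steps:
a(X) = 10*X + 5*(-8 + X)/X (a(X) = ((-8 + X)/((2*X)) + X)*10 = ((-8 + X)*(1/(2*X)) + X)*10 = ((-8 + X)/(2*X) + X)*10 = (X + (-8 + X)/(2*X))*10 = 10*X + 5*(-8 + X)/X)
a(-316)/(204074 - 1*(-110570)) - 353559/344850 = (5 - 40/(-316) + 10*(-316))/(204074 - 1*(-110570)) - 353559/344850 = (5 - 40*(-1/316) - 3160)/(204074 + 110570) - 353559*1/344850 = (5 + 10/79 - 3160)/314644 - 117853/114950 = -249235/79*1/314644 - 117853/114950 = -249235/24856876 - 117853/114950 = -134459407749/129877177100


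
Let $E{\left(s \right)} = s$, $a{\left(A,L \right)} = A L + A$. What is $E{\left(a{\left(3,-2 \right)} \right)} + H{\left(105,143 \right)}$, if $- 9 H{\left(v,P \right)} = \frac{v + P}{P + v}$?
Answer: $- \frac{28}{9} \approx -3.1111$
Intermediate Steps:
$a{\left(A,L \right)} = A + A L$
$H{\left(v,P \right)} = - \frac{1}{9}$ ($H{\left(v,P \right)} = - \frac{\left(v + P\right) \frac{1}{P + v}}{9} = - \frac{\left(P + v\right) \frac{1}{P + v}}{9} = \left(- \frac{1}{9}\right) 1 = - \frac{1}{9}$)
$E{\left(a{\left(3,-2 \right)} \right)} + H{\left(105,143 \right)} = 3 \left(1 - 2\right) - \frac{1}{9} = 3 \left(-1\right) - \frac{1}{9} = -3 - \frac{1}{9} = - \frac{28}{9}$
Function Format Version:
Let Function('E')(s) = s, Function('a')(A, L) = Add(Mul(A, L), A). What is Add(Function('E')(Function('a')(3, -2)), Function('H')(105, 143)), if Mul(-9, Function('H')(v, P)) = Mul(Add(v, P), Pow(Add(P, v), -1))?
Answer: Rational(-28, 9) ≈ -3.1111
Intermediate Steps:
Function('a')(A, L) = Add(A, Mul(A, L))
Function('H')(v, P) = Rational(-1, 9) (Function('H')(v, P) = Mul(Rational(-1, 9), Mul(Add(v, P), Pow(Add(P, v), -1))) = Mul(Rational(-1, 9), Mul(Add(P, v), Pow(Add(P, v), -1))) = Mul(Rational(-1, 9), 1) = Rational(-1, 9))
Add(Function('E')(Function('a')(3, -2)), Function('H')(105, 143)) = Add(Mul(3, Add(1, -2)), Rational(-1, 9)) = Add(Mul(3, -1), Rational(-1, 9)) = Add(-3, Rational(-1, 9)) = Rational(-28, 9)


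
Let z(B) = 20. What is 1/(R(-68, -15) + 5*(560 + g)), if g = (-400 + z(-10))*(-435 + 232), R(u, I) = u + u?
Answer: 1/388364 ≈ 2.5749e-6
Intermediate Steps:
R(u, I) = 2*u
g = 77140 (g = (-400 + 20)*(-435 + 232) = -380*(-203) = 77140)
1/(R(-68, -15) + 5*(560 + g)) = 1/(2*(-68) + 5*(560 + 77140)) = 1/(-136 + 5*77700) = 1/(-136 + 388500) = 1/388364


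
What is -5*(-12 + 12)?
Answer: 0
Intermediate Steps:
-5*(-12 + 12) = -5*0 = 0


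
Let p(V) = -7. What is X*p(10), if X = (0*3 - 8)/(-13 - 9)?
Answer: -28/11 ≈ -2.5455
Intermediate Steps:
X = 4/11 (X = (0 - 8)/(-22) = -8*(-1/22) = 4/11 ≈ 0.36364)
X*p(10) = (4/11)*(-7) = -28/11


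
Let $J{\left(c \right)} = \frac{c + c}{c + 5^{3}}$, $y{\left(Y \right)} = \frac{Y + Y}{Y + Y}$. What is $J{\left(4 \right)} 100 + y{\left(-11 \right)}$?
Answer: $\frac{929}{129} \approx 7.2016$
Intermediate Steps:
$y{\left(Y \right)} = 1$ ($y{\left(Y \right)} = \frac{2 Y}{2 Y} = 2 Y \frac{1}{2 Y} = 1$)
$J{\left(c \right)} = \frac{2 c}{125 + c}$ ($J{\left(c \right)} = \frac{2 c}{c + 125} = \frac{2 c}{125 + c}$)
$J{\left(4 \right)} 100 + y{\left(-11 \right)} = 2 \cdot 4 \frac{1}{125 + 4} \cdot 100 + 1 = 2 \cdot 4 \cdot \frac{1}{129} \cdot 100 + 1 = \frac{8}{129} \cdot 100 + 1 = \frac{800}{129} + 1 = \frac{929}{129}$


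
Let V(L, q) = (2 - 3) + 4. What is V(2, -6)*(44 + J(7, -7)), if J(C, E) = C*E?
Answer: -15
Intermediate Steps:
V(L, q) = 3 (V(L, q) = -1 + 4 = 3)
V(2, -6)*(44 + J(7, -7)) = 3*(44 + 7*(-7)) = 3*(44 - 49) = 3*(-5) = -15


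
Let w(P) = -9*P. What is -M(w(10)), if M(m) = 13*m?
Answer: 1170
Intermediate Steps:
-M(w(10)) = -13*(-9*10) = -13*(-90) = -1*(-1170) = 1170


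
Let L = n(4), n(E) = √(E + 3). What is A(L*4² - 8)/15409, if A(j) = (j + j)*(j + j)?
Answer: 7424/15409 - 1024*√7/15409 ≈ 0.30597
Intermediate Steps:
n(E) = √(3 + E)
L = √7 (L = √(3 + 4) = √7 ≈ 2.6458)
A(j) = 4*j² (A(j) = (2*j)*(2*j) = 4*j²)
A(L*4² - 8)/15409 = (4*(√7*4² - 8)²)/15409 = (4*(√7*16 - 8)²)*(1/15409) = (4*(16*√7 - 8)²)*(1/15409) = (4*(-8 + 16*√7)²)*(1/15409) = 4*(-8 + 16*√7)²/15409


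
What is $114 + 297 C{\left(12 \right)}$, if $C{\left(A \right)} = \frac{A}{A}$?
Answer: $411$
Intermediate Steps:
$C{\left(A \right)} = 1$
$114 + 297 C{\left(12 \right)} = 114 + 297 \cdot 1 = 114 + 297 = 411$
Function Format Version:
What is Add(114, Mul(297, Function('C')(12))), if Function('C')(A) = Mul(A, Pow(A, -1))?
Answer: 411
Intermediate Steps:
Function('C')(A) = 1
Add(114, Mul(297, Function('C')(12))) = Add(114, Mul(297, 1)) = Add(114, 297) = 411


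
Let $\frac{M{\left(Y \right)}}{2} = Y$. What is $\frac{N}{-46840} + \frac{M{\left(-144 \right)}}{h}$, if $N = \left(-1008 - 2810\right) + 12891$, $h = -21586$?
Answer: $- \frac{91179929}{505544120} \approx -0.18036$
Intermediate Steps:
$N = 9073$ ($N = -3818 + 12891 = 9073$)
$M{\left(Y \right)} = 2 Y$
$\frac{N}{-46840} + \frac{M{\left(-144 \right)}}{h} = \frac{9073}{-46840} + \frac{2 \left(-144\right)}{-21586} = 9073 \left(- \frac{1}{46840}\right) - - \frac{144}{10793} = - \frac{9073}{46840} + \frac{144}{10793} = - \frac{91179929}{505544120}$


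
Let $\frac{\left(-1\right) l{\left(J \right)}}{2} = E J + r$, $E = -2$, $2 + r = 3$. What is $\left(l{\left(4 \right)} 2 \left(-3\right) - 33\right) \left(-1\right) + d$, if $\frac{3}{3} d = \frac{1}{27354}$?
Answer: $\frac{3200419}{27354} \approx 117.0$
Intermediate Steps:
$r = 1$ ($r = -2 + 3 = 1$)
$l{\left(J \right)} = -2 + 4 J$ ($l{\left(J \right)} = - 2 \left(- 2 J + 1\right) = - 2 \left(1 - 2 J\right) = -2 + 4 J$)
$d = \frac{1}{27354} \approx 3.6558 \cdot 10^{-5}$
$\left(l{\left(4 \right)} 2 \left(-3\right) - 33\right) \left(-1\right) + d = \left(\left(-2 + 4 \cdot 4\right) 2 \left(-3\right) - 33\right) \left(-1\right) + \frac{1}{27354} = \left(\left(-2 + 16\right) 2 \left(-3\right) - 33\right) \left(-1\right) + \frac{1}{27354} = \left(14 \cdot 2 \left(-3\right) - 33\right) \left(-1\right) + \frac{1}{27354} = \left(28 \left(-3\right) - 33\right) \left(-1\right) + \frac{1}{27354} = \left(-84 - 33\right) \left(-1\right) + \frac{1}{27354} = \left(-117\right) \left(-1\right) + \frac{1}{27354} = 117 + \frac{1}{27354} = \frac{3200419}{27354}$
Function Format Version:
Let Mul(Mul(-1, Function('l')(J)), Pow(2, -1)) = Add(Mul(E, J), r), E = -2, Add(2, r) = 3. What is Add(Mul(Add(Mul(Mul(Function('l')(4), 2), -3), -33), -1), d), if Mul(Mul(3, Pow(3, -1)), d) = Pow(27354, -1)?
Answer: Rational(3200419, 27354) ≈ 117.00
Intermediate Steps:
r = 1 (r = Add(-2, 3) = 1)
Function('l')(J) = Add(-2, Mul(4, J)) (Function('l')(J) = Mul(-2, Add(Mul(-2, J), 1)) = Mul(-2, Add(1, Mul(-2, J))) = Add(-2, Mul(4, J)))
d = Rational(1, 27354) (d = Pow(27354, -1) = Rational(1, 27354) ≈ 3.6558e-5)
Add(Mul(Add(Mul(Mul(Function('l')(4), 2), -3), -33), -1), d) = Add(Mul(Add(Mul(Mul(Add(-2, Mul(4, 4)), 2), -3), -33), -1), Rational(1, 27354)) = Add(Mul(Add(Mul(Mul(Add(-2, 16), 2), -3), -33), -1), Rational(1, 27354)) = Add(Mul(Add(Mul(Mul(14, 2), -3), -33), -1), Rational(1, 27354)) = Add(Mul(Add(Mul(28, -3), -33), -1), Rational(1, 27354)) = Add(Mul(Add(-84, -33), -1), Rational(1, 27354)) = Add(Mul(-117, -1), Rational(1, 27354)) = Add(117, Rational(1, 27354)) = Rational(3200419, 27354)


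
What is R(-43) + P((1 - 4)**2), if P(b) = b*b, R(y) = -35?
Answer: 46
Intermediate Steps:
P(b) = b**2
R(-43) + P((1 - 4)**2) = -35 + ((1 - 4)**2)**2 = -35 + ((-3)**2)**2 = -35 + 9**2 = -35 + 81 = 46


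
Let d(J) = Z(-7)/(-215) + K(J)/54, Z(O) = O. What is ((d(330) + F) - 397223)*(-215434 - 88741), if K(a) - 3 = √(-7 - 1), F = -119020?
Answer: 121539817297615/774 - 304175*I*√2/27 ≈ 1.5703e+11 - 15932.0*I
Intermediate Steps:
K(a) = 3 + 2*I*√2 (K(a) = 3 + √(-7 - 1) = 3 + √(-8) = 3 + 2*I*√2)
d(J) = 341/3870 + I*√2/27 (d(J) = -7/(-215) + (3 + 2*I*√2)/54 = -7*(-1/215) + (3 + 2*I*√2)*(1/54) = 7/215 + (1/18 + I*√2/27) = 341/3870 + I*√2/27)
((d(330) + F) - 397223)*(-215434 - 88741) = (((341/3870 + I*√2/27) - 119020) - 397223)*(-215434 - 88741) = ((-460607059/3870 + I*√2/27) - 397223)*(-304175) = (-1997860069/3870 + I*√2/27)*(-304175) = 121539817297615/774 - 304175*I*√2/27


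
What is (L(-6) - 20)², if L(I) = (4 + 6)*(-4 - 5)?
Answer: 12100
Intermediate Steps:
L(I) = -90 (L(I) = 10*(-9) = -90)
(L(-6) - 20)² = (-90 - 20)² = (-110)² = 12100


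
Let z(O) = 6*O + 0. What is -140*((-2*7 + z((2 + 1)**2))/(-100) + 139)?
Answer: -19404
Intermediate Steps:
z(O) = 6*O
-140*((-2*7 + z((2 + 1)**2))/(-100) + 139) = -140*((-2*7 + 6*(2 + 1)**2)/(-100) + 139) = -140*((-14 + 6*3**2)*(-1/100) + 139) = -140*((-14 + 6*9)*(-1/100) + 139) = -140*((-14 + 54)*(-1/100) + 139) = -140*(40*(-1/100) + 139) = -140*(-2/5 + 139) = -140*693/5 = -19404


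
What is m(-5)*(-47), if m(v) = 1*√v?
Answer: -47*I*√5 ≈ -105.1*I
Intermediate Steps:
m(v) = √v
m(-5)*(-47) = √(-5)*(-47) = (I*√5)*(-47) = -47*I*√5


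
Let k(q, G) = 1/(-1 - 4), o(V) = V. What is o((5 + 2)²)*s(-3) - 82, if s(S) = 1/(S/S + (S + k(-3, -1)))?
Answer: -1147/11 ≈ -104.27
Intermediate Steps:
k(q, G) = -⅕ (k(q, G) = 1/(-5) = -⅕)
s(S) = 1/(⅘ + S) (s(S) = 1/(S/S + (S - ⅕)) = 1/(1 + (-⅕ + S)) = 1/(⅘ + S))
o((5 + 2)²)*s(-3) - 82 = (5 + 2)²*(5/(4 + 5*(-3))) - 82 = 7²*(5/(4 - 15)) - 82 = 49*(5/(-11)) - 82 = 49*(5*(-1/11)) - 82 = 49*(-5/11) - 82 = -245/11 - 82 = -1147/11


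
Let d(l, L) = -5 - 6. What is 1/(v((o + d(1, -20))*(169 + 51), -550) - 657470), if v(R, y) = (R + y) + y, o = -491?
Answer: -1/769010 ≈ -1.3004e-6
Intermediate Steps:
d(l, L) = -11
v(R, y) = R + 2*y
1/(v((o + d(1, -20))*(169 + 51), -550) - 657470) = 1/(((-491 - 11)*(169 + 51) + 2*(-550)) - 657470) = 1/((-502*220 - 1100) - 657470) = 1/((-110440 - 1100) - 657470) = 1/(-111540 - 657470) = 1/(-769010) = -1/769010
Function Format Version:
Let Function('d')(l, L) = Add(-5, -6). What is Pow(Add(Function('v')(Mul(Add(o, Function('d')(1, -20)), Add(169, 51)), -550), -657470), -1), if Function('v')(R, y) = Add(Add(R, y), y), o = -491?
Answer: Rational(-1, 769010) ≈ -1.3004e-6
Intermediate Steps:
Function('d')(l, L) = -11
Function('v')(R, y) = Add(R, Mul(2, y))
Pow(Add(Function('v')(Mul(Add(o, Function('d')(1, -20)), Add(169, 51)), -550), -657470), -1) = Pow(Add(Add(Mul(Add(-491, -11), Add(169, 51)), Mul(2, -550)), -657470), -1) = Pow(Add(Add(Mul(-502, 220), -1100), -657470), -1) = Pow(Add(Add(-110440, -1100), -657470), -1) = Pow(Add(-111540, -657470), -1) = Pow(-769010, -1) = Rational(-1, 769010)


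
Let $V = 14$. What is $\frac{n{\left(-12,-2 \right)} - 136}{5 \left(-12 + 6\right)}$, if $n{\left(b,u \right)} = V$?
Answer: $\frac{61}{15} \approx 4.0667$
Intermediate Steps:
$n{\left(b,u \right)} = 14$
$\frac{n{\left(-12,-2 \right)} - 136}{5 \left(-12 + 6\right)} = \frac{14 - 136}{5 \left(-12 + 6\right)} = - \frac{122}{5 \left(-6\right)} = - \frac{122}{-30} = \left(-122\right) \left(- \frac{1}{30}\right) = \frac{61}{15}$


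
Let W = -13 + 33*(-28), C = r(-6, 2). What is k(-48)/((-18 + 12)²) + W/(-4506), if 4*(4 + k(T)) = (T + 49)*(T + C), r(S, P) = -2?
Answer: -4513/18024 ≈ -0.25039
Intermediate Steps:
C = -2
W = -937 (W = -13 - 924 = -937)
k(T) = -4 + (-2 + T)*(49 + T)/4 (k(T) = -4 + ((T + 49)*(T - 2))/4 = -4 + ((49 + T)*(-2 + T))/4 = -4 + ((-2 + T)*(49 + T))/4 = -4 + (-2 + T)*(49 + T)/4)
k(-48)/((-18 + 12)²) + W/(-4506) = (-57/2 + (¼)*(-48)² + (47/4)*(-48))/((-18 + 12)²) - 937/(-4506) = (-57/2 + (¼)*2304 - 564)/((-6)²) - 937*(-1/4506) = (-57/2 + 576 - 564)/36 + 937/4506 = -33/2*1/36 + 937/4506 = -11/24 + 937/4506 = -4513/18024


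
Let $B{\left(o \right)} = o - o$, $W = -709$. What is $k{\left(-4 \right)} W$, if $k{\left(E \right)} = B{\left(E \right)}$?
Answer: $0$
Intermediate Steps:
$B{\left(o \right)} = 0$
$k{\left(E \right)} = 0$
$k{\left(-4 \right)} W = 0 \left(-709\right) = 0$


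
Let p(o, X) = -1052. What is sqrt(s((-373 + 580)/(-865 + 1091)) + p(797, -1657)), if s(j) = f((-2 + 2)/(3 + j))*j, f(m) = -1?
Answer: I*sqrt(53778734)/226 ≈ 32.449*I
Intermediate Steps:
s(j) = -j
sqrt(s((-373 + 580)/(-865 + 1091)) + p(797, -1657)) = sqrt(-(-373 + 580)/(-865 + 1091) - 1052) = sqrt(-207/226 - 1052) = sqrt(-237959/226) = I*sqrt(53778734)/226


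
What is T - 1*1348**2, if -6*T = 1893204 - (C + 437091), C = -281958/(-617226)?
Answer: -635677793467/308613 ≈ -2.0598e+6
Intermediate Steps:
C = 46993/102871 (C = -281958*(-1/617226) = 46993/102871 ≈ 0.45681)
T = -74895876715/308613 (T = -(1893204 - (46993/102871 + 437091))/6 = -(1893204 - 1*44964035254/102871)/6 = -(1893204 - 44964035254/102871)/6 = -1/6*149791753430/102871 = -74895876715/308613 ≈ -2.4269e+5)
T - 1*1348**2 = -74895876715/308613 - 1*1348**2 = -74895876715/308613 - 1*1817104 = -74895876715/308613 - 1817104 = -635677793467/308613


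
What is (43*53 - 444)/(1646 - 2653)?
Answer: -1835/1007 ≈ -1.8222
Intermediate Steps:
(43*53 - 444)/(1646 - 2653) = (2279 - 444)/(-1007) = 1835*(-1/1007) = -1835/1007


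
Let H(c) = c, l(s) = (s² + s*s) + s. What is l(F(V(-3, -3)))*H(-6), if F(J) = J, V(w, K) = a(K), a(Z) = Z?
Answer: -90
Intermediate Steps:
V(w, K) = K
l(s) = s + 2*s² (l(s) = (s² + s²) + s = 2*s² + s = s + 2*s²)
l(F(V(-3, -3)))*H(-6) = -3*(1 + 2*(-3))*(-6) = -3*(1 - 6)*(-6) = -3*(-5)*(-6) = 15*(-6) = -90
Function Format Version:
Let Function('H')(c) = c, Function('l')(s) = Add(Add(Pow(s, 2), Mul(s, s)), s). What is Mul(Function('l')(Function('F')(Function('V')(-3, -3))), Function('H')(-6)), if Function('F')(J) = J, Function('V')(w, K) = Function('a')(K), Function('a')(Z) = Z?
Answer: -90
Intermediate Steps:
Function('V')(w, K) = K
Function('l')(s) = Add(s, Mul(2, Pow(s, 2))) (Function('l')(s) = Add(Add(Pow(s, 2), Pow(s, 2)), s) = Add(Mul(2, Pow(s, 2)), s) = Add(s, Mul(2, Pow(s, 2))))
Mul(Function('l')(Function('F')(Function('V')(-3, -3))), Function('H')(-6)) = Mul(Mul(-3, Add(1, Mul(2, -3))), -6) = Mul(Mul(-3, Add(1, -6)), -6) = Mul(Mul(-3, -5), -6) = Mul(15, -6) = -90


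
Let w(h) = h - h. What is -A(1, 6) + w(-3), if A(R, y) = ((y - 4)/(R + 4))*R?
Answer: -2/5 ≈ -0.40000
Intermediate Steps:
w(h) = 0
A(R, y) = R*(-4 + y)/(4 + R) (A(R, y) = ((-4 + y)/(4 + R))*R = R*(-4 + y)/(4 + R))
-A(1, 6) + w(-3) = -(-4 + 6)/(4 + 1) + 0 = -2/5 + 0 = -2/5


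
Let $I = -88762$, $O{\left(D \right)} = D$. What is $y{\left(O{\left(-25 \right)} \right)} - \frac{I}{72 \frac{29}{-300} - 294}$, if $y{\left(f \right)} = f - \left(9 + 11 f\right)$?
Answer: $- \frac{202883}{3762} \approx -53.93$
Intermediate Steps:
$y{\left(f \right)} = -9 - 10 f$
$y{\left(O{\left(-25 \right)} \right)} - \frac{I}{72 \frac{29}{-300} - 294} = \left(-9 - -250\right) - - \frac{88762}{72 \frac{29}{-300} - 294} = \left(-9 + 250\right) - - \frac{88762}{72 \cdot 29 \left(- \frac{1}{300}\right) - 294} = 241 - - \frac{88762}{72 \left(- \frac{29}{300}\right) - 294} = 241 - - \frac{88762}{- \frac{174}{25} - 294} = 241 - - \frac{88762}{- \frac{7524}{25}} = 241 - \left(-88762\right) \left(- \frac{25}{7524}\right) = 241 - \frac{1109525}{3762} = - \frac{202883}{3762}$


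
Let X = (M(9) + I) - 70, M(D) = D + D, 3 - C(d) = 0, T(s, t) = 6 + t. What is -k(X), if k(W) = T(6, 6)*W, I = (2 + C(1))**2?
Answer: 324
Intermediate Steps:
C(d) = 3 (C(d) = 3 - 1*0 = 3 + 0 = 3)
M(D) = 2*D
I = 25 (I = (2 + 3)**2 = 5**2 = 25)
X = -27 (X = (2*9 + 25) - 70 = (18 + 25) - 70 = 43 - 70 = -27)
k(W) = 12*W (k(W) = (6 + 6)*W = 12*W)
-k(X) = -12*(-27) = -1*(-324) = 324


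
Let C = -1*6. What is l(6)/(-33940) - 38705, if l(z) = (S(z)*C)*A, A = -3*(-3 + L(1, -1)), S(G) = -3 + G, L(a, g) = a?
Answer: -328411898/8485 ≈ -38705.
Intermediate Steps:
C = -6
A = 6 (A = -3*(-3 + 1) = -3*(-2) = 6)
l(z) = 108 - 36*z (l(z) = ((-3 + z)*(-6))*6 = (18 - 6*z)*6 = 108 - 36*z)
l(6)/(-33940) - 38705 = (108 - 36*6)/(-33940) - 38705 = (108 - 216)*(-1/33940) - 38705 = -108*(-1/33940) - 38705 = 27/8485 - 38705 = -328411898/8485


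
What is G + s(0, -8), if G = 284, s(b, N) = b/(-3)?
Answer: 284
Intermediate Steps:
s(b, N) = -b/3 (s(b, N) = b*(-⅓) = -b/3)
G + s(0, -8) = 284 - ⅓*0 = 284 + 0 = 284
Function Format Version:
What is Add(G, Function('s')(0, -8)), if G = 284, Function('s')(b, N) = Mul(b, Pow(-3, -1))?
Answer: 284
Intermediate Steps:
Function('s')(b, N) = Mul(Rational(-1, 3), b) (Function('s')(b, N) = Mul(b, Rational(-1, 3)) = Mul(Rational(-1, 3), b))
Add(G, Function('s')(0, -8)) = Add(284, Mul(Rational(-1, 3), 0)) = Add(284, 0) = 284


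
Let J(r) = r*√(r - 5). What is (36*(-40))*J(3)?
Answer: -4320*I*√2 ≈ -6109.4*I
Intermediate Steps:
J(r) = r*√(-5 + r)
(36*(-40))*J(3) = (36*(-40))*(3*√(-5 + 3)) = -4320*√(-2) = -4320*I*√2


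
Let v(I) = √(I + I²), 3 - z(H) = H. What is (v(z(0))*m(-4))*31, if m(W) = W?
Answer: -248*√3 ≈ -429.55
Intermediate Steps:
z(H) = 3 - H
(v(z(0))*m(-4))*31 = (√((3 - 1*0)*(1 + (3 - 1*0)))*(-4))*31 = (√((3 + 0)*(1 + (3 + 0)))*(-4))*31 = (√(3*(1 + 3))*(-4))*31 = (√(3*4)*(-4))*31 = (√12*(-4))*31 = ((2*√3)*(-4))*31 = -8*√3*31 = -248*√3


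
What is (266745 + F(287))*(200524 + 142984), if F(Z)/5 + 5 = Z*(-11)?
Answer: 86198179980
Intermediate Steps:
F(Z) = -25 - 55*Z (F(Z) = -25 + 5*(Z*(-11)) = -25 + 5*(-11*Z) = -25 - 55*Z)
(266745 + F(287))*(200524 + 142984) = (266745 + (-25 - 55*287))*(200524 + 142984) = (266745 + (-25 - 15785))*343508 = (266745 - 15810)*343508 = 250935*343508 = 86198179980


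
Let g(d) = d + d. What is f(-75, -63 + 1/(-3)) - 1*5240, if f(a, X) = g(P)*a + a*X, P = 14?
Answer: -2590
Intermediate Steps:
g(d) = 2*d
f(a, X) = 28*a + X*a (f(a, X) = (2*14)*a + a*X = 28*a + X*a)
f(-75, -63 + 1/(-3)) - 1*5240 = -75*(28 + (-63 + 1/(-3))) - 1*5240 = -75*(28 + (-63 - ⅓)) - 5240 = -75*(28 - 190/3) - 5240 = -75*(-106/3) - 5240 = 2650 - 5240 = -2590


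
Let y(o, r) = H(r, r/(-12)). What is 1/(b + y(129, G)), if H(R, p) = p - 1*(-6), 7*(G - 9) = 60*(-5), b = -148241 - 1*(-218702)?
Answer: 28/1973155 ≈ 1.4190e-5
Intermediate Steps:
b = 70461 (b = -148241 + 218702 = 70461)
G = -237/7 (G = 9 + (60*(-5))/7 = 9 + (⅐)*(-300) = 9 - 300/7 = -237/7 ≈ -33.857)
H(R, p) = 6 + p (H(R, p) = p + 6 = 6 + p)
y(o, r) = 6 - r/12 (y(o, r) = 6 + r/(-12) = 6 + r*(-1/12) = 6 - r/12)
1/(b + y(129, G)) = 1/(70461 + (6 - 1/12*(-237/7))) = 1/(70461 + (6 + 79/28)) = 1/(70461 + 247/28) = 1/(1973155/28) = 28/1973155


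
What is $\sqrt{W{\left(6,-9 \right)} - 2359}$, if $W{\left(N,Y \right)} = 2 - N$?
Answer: $i \sqrt{2363} \approx 48.611 i$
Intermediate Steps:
$\sqrt{W{\left(6,-9 \right)} - 2359} = \sqrt{\left(2 - 6\right) - 2359} = \sqrt{-4 - 2359} = \sqrt{-2363} = i \sqrt{2363}$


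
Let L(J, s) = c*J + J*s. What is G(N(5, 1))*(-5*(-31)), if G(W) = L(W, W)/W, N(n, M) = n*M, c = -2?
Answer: 465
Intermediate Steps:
L(J, s) = -2*J + J*s
N(n, M) = M*n
G(W) = -2 + W (G(W) = (W*(-2 + W))/W = -2 + W)
G(N(5, 1))*(-5*(-31)) = (-2 + 1*5)*(-5*(-31)) = (-2 + 5)*155 = 3*155 = 465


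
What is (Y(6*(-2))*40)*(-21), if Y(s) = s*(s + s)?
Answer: -241920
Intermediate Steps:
Y(s) = 2*s² (Y(s) = s*(2*s) = 2*s²)
(Y(6*(-2))*40)*(-21) = ((2*(6*(-2))²)*40)*(-21) = ((2*(-12)²)*40)*(-21) = ((2*144)*40)*(-21) = (288*40)*(-21) = 11520*(-21) = -241920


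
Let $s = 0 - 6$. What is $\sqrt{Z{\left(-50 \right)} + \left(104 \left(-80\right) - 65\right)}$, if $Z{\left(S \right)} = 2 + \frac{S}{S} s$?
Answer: $i \sqrt{8389} \approx 91.591 i$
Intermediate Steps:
$s = -6$ ($s = 0 - 6 = -6$)
$Z{\left(S \right)} = -4$ ($Z{\left(S \right)} = 2 + \frac{S}{S} \left(-6\right) = 2 + 1 \left(-6\right) = 2 - 6 = -4$)
$\sqrt{Z{\left(-50 \right)} + \left(104 \left(-80\right) - 65\right)} = \sqrt{-4 + \left(104 \left(-80\right) - 65\right)} = \sqrt{-4 - 8385} = \sqrt{-8389} = i \sqrt{8389}$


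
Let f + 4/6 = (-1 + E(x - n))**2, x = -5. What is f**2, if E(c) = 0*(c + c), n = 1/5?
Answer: 1/9 ≈ 0.11111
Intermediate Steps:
n = 1/5 ≈ 0.20000
E(c) = 0 (E(c) = 0*(2*c) = 0)
f = 1/3 (f = -2/3 + (-1 + 0)**2 = -2/3 + (-1)**2 = -2/3 + 1 = 1/3 ≈ 0.33333)
f**2 = (1/3)**2 = 1/9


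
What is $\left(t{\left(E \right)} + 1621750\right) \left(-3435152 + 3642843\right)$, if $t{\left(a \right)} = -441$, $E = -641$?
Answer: $336731287519$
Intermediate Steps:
$\left(t{\left(E \right)} + 1621750\right) \left(-3435152 + 3642843\right) = \left(-441 + 1621750\right) \left(-3435152 + 3642843\right) = 1621309 \cdot 207691 = 336731287519$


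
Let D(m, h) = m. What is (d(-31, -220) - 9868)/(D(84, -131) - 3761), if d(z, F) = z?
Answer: 9899/3677 ≈ 2.6921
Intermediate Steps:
(d(-31, -220) - 9868)/(D(84, -131) - 3761) = (-31 - 9868)/(84 - 3761) = -9899/(-3677) = -9899*(-1/3677) = 9899/3677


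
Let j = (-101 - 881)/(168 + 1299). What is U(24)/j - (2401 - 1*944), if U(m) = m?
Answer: -732991/491 ≈ -1492.9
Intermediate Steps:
j = -982/1467 ≈ -0.66939
U(24)/j - (2401 - 1*944) = 24/(-982/1467) - (2401 - 1*944) = 24*(-1467/982) - (2401 - 944) = -17604/491 - 1*1457 = -17604/491 - 1457 = -732991/491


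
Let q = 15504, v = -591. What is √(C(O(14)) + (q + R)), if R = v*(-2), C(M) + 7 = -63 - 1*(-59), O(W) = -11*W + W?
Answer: 5*√667 ≈ 129.13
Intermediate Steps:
O(W) = -10*W
C(M) = -11 (C(M) = -7 + (-63 - 1*(-59)) = -7 + (-63 + 59) = -7 - 4 = -11)
R = 1182 (R = -591*(-2) = 1182)
√(C(O(14)) + (q + R)) = √(-11 + (15504 + 1182)) = √(-11 + 16686) = √16675 = 5*√667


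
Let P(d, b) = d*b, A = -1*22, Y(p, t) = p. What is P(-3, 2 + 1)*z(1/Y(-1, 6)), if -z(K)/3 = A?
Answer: -594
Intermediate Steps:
A = -22
z(K) = 66 (z(K) = -3*(-22) = 66)
P(d, b) = b*d
P(-3, 2 + 1)*z(1/Y(-1, 6)) = ((2 + 1)*(-3))*66 = (3*(-3))*66 = -9*66 = -594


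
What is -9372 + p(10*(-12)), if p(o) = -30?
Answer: -9402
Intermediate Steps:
-9372 + p(10*(-12)) = -9372 - 30 = -9402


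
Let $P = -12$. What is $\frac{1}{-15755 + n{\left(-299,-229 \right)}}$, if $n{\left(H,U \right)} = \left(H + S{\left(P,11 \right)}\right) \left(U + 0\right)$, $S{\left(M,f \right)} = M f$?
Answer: $\frac{1}{82944} \approx 1.2056 \cdot 10^{-5}$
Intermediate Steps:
$n{\left(H,U \right)} = U \left(-132 + H\right)$ ($n{\left(H,U \right)} = \left(H - 132\right) \left(U + 0\right) = \left(H - 132\right) U = \left(-132 + H\right) U = U \left(-132 + H\right)$)
$\frac{1}{-15755 + n{\left(-299,-229 \right)}} = \frac{1}{-15755 - 229 \left(-132 - 299\right)} = \frac{1}{-15755 - -98699} = \frac{1}{-15755 + 98699} = \frac{1}{82944}$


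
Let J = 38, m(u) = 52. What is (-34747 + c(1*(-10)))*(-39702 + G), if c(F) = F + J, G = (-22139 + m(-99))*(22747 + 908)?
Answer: 18140944384953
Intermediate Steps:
G = -522467985 (G = (-22139 + 52)*(22747 + 908) = -22087*23655 = -522467985)
c(F) = 38 + F (c(F) = F + 38 = 38 + F)
(-34747 + c(1*(-10)))*(-39702 + G) = (-34747 + (38 + 1*(-10)))*(-39702 - 522467985) = (-34747 + (38 - 10))*(-522507687) = (-34747 + 28)*(-522507687) = -34719*(-522507687) = 18140944384953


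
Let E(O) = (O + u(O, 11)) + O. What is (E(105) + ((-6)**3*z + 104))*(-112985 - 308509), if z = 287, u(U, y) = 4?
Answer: 25995220956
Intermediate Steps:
E(O) = 4 + 2*O (E(O) = (O + 4) + O = (4 + O) + O = 4 + 2*O)
(E(105) + ((-6)**3*z + 104))*(-112985 - 308509) = ((4 + 2*105) + ((-6)**3*287 + 104))*(-112985 - 308509) = ((4 + 210) + (-216*287 + 104))*(-421494) = (214 + (-61992 + 104))*(-421494) = (214 - 61888)*(-421494) = -61674*(-421494) = 25995220956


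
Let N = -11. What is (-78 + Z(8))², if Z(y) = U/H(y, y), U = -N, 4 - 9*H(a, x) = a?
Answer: 168921/16 ≈ 10558.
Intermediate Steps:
H(a, x) = 4/9 - a/9
U = 11 (U = -1*(-11) = 11)
Z(y) = 11/(4/9 - y/9)
(-78 + Z(8))² = (-78 - 99/(-4 + 8))² = (-78 - 99/4)² = (-411/4)² = 168921/16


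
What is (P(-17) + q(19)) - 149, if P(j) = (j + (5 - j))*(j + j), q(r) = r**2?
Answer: 42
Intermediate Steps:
P(j) = 10*j (P(j) = 5*(2*j) = 10*j)
(P(-17) + q(19)) - 149 = (10*(-17) + 19**2) - 149 = (-170 + 361) - 149 = 191 - 149 = 42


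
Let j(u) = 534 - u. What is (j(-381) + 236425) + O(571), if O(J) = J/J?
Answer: 237341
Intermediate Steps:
O(J) = 1
(j(-381) + 236425) + O(571) = ((534 - 1*(-381)) + 236425) + 1 = ((534 + 381) + 236425) + 1 = (915 + 236425) + 1 = 237340 + 1 = 237341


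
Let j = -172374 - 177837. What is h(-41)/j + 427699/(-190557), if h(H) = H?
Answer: -49925693884/22245052509 ≈ -2.2444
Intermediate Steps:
j = -350211
h(-41)/j + 427699/(-190557) = -41/(-350211) + 427699/(-190557) = -41*(-1/350211) + 427699*(-1/190557) = 41/350211 - 427699/190557 = -49925693884/22245052509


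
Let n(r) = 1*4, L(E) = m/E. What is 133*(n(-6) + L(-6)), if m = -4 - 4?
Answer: 2128/3 ≈ 709.33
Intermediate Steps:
m = -8
L(E) = -8/E
n(r) = 4
133*(n(-6) + L(-6)) = 133*(4 - 8/(-6)) = 133*(4 - 8*(-⅙)) = 133*(4 + 4/3) = 133*(16/3) = 2128/3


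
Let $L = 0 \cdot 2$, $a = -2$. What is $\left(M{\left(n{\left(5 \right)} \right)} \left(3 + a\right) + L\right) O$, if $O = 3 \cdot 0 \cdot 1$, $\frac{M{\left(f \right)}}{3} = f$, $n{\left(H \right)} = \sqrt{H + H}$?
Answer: $0$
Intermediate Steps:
$n{\left(H \right)} = \sqrt{2} \sqrt{H}$ ($n{\left(H \right)} = \sqrt{2 H} = \sqrt{2} \sqrt{H}$)
$M{\left(f \right)} = 3 f$
$L = 0$
$O = 0$ ($O = 0 \cdot 1 = 0$)
$\left(M{\left(n{\left(5 \right)} \right)} \left(3 + a\right) + L\right) O = \left(3 \sqrt{2} \sqrt{5} \left(3 - 2\right) + 0\right) 0 = \left(3 \sqrt{10} \cdot 1 + 0\right) 0 = \left(3 \sqrt{10} + 0\right) 0 = 3 \sqrt{10} \cdot 0 = 0$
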